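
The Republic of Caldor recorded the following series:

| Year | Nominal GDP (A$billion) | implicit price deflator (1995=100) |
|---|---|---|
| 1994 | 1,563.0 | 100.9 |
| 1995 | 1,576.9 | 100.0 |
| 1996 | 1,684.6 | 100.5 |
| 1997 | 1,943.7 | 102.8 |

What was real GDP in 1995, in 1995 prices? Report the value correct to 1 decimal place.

A$1,576.9 billion

Real GDP 1995 = 1576.9 / 1.000 = 1576.90.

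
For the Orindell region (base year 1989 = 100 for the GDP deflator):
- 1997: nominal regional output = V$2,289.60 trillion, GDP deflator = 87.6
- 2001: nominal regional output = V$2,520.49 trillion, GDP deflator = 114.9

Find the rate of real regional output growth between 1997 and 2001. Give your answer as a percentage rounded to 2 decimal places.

-16.07%

Deflate each year: 1997 → 2289.60/0.876 = 2613.70; 2001 → 2520.49/1.149 = 2193.64.
So real regional output changed by 2193.64/2613.70 − 1 = -0.1607, i.e. -16.07%.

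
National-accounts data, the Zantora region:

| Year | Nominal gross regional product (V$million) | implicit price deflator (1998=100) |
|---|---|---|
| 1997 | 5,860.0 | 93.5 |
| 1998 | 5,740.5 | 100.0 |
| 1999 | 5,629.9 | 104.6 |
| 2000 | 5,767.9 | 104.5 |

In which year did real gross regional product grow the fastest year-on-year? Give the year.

2000

1998: real = 5740.5/1.000 = 5740.50; growth vs 1997 (6267.38) = -8.41%.
1999: real = 5629.9/1.046 = 5382.31; growth vs 1998 (5740.50) = -6.24%.
2000: real = 5767.9/1.045 = 5519.52; growth vs 1999 (5382.31) = 2.55%.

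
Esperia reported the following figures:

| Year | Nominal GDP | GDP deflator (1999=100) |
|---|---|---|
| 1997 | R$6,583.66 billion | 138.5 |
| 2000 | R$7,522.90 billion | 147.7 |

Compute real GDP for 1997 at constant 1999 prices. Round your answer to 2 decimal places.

R$4,753.55 billion

Real GDP = Nominal / (GDP deflator/100) = 6583.66 / 1.385 = 4753.55.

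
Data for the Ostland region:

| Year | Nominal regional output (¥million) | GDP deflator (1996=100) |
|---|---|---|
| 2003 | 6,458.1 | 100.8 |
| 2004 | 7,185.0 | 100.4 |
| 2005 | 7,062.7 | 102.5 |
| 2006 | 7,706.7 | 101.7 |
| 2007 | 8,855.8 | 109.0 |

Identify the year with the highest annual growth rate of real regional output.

2004: real = 7185.0/1.004 = 7156.37; growth vs 2003 (6406.85) = 11.70%.
2005: real = 7062.7/1.025 = 6890.44; growth vs 2004 (7156.37) = -3.72%.
2006: real = 7706.7/1.017 = 7577.88; growth vs 2005 (6890.44) = 9.98%.
2007: real = 8855.8/1.090 = 8124.59; growth vs 2006 (7577.88) = 7.21%.

2004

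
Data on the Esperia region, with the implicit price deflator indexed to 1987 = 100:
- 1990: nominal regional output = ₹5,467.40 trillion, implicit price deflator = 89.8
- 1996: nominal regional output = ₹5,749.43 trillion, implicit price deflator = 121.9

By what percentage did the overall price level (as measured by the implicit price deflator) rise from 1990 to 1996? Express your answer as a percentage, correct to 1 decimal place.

Price-level change = 121.9 / 89.8 − 1 = 0.3575.

35.7%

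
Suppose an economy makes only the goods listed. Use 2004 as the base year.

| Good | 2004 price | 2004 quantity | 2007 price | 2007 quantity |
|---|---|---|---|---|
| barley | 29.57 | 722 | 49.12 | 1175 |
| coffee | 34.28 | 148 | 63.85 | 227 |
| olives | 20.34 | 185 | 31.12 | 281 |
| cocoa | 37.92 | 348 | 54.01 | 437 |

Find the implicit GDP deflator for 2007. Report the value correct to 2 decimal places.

161.32

Nominal GDP 2007 = 49.12·1175 + 63.85·227 + 31.12·281 + 54.01·437 = 104557.04.
Real GDP 2007 (at 2004 prices) = 29.57·1175 + 34.28·227 + 20.34·281 + 37.92·437 = 64812.89.
Deflator = Nominal/Real × 100 = 104557.04/64812.89 × 100 = 161.321.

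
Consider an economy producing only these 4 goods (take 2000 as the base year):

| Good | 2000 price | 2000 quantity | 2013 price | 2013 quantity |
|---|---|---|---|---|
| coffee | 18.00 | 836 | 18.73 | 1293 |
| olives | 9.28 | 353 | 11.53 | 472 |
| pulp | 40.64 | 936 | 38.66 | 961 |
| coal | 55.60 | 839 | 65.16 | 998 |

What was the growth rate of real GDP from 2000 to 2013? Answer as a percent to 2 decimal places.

Real GDP 2000 = Nominal GDP 2000 = 18.00·836 + 9.28·353 + 40.64·936 + 55.60·839 = 103011.28.
Real GDP 2013 (at 2000 prices) = 18.00·1293 + 9.28·472 + 40.64·961 + 55.60·998 = 122198.00.
Real growth = 122198.00/103011.28 − 1 = 0.1863.

18.63%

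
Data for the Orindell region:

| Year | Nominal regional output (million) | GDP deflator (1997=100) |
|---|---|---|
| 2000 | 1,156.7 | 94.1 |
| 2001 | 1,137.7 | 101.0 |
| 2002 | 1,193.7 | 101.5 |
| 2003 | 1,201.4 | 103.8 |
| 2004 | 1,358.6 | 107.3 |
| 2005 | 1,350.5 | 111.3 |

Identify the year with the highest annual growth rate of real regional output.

2004

2001: real = 1137.7/1.010 = 1126.44; growth vs 2000 (1229.22) = -8.36%.
2002: real = 1193.7/1.015 = 1176.06; growth vs 2001 (1126.44) = 4.41%.
2003: real = 1201.4/1.038 = 1157.42; growth vs 2002 (1176.06) = -1.58%.
2004: real = 1358.6/1.073 = 1266.17; growth vs 2003 (1157.42) = 9.40%.
2005: real = 1350.5/1.113 = 1213.39; growth vs 2004 (1266.17) = -4.17%.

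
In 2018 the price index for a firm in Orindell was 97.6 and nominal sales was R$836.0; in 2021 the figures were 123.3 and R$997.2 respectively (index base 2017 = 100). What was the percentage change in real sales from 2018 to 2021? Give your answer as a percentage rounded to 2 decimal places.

-5.58%

Real sales 2018 = 836.0 / 0.976 = 856.56.
Real sales 2021 = 997.2 / 1.233 = 808.76.
Real growth = 808.76 / 856.56 − 1 = -0.0558.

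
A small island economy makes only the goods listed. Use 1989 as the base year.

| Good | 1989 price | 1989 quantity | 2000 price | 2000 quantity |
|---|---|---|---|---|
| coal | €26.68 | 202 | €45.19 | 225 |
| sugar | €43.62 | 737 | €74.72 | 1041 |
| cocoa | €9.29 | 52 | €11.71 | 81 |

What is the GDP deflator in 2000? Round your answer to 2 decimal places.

Nominal GDP 2000 = 45.19·225 + 74.72·1041 + 11.71·81 = 88899.78.
Real GDP 2000 (at 1989 prices) = 26.68·225 + 43.62·1041 + 9.29·81 = 52163.91.
Deflator = Nominal/Real × 100 = 88899.78/52163.91 × 100 = 170.424.

170.42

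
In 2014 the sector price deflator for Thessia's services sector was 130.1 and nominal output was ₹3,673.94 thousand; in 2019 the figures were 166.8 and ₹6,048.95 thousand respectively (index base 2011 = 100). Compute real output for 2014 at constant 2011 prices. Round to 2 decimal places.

Real output = Nominal / (sector price deflator/100) = 3673.94 / 1.301 = 2823.94.

₹2,823.94 thousand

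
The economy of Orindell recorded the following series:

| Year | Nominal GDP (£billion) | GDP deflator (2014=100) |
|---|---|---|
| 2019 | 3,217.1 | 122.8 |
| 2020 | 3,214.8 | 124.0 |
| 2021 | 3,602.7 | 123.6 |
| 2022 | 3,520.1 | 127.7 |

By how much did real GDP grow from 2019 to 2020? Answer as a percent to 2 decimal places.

Real GDP 2019 = 3217.1/1.228 = 2619.79.
Real GDP 2020 = 3214.8/1.240 = 2592.58.
Change = 2592.58/2619.79 − 1 = -0.0104.

-1.04%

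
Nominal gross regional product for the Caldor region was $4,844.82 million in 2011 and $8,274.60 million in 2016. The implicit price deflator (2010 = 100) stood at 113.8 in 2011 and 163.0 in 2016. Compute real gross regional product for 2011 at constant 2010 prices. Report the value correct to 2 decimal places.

Real gross regional product = Nominal / (implicit price deflator/100) = 4844.82 / 1.138 = 4257.31.

$4,257.31 million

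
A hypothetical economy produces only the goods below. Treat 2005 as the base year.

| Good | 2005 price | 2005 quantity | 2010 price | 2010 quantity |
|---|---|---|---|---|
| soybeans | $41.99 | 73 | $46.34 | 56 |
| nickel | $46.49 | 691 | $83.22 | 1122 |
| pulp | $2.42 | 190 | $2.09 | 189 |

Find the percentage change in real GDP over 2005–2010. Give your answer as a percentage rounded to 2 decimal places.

54.20%

Real GDP 2005 = Nominal GDP 2005 = 41.99·73 + 46.49·691 + 2.42·190 = 35649.66.
Real GDP 2010 (at 2005 prices) = 41.99·56 + 46.49·1122 + 2.42·189 = 54970.60.
Real growth = 54970.60/35649.66 − 1 = 0.5420.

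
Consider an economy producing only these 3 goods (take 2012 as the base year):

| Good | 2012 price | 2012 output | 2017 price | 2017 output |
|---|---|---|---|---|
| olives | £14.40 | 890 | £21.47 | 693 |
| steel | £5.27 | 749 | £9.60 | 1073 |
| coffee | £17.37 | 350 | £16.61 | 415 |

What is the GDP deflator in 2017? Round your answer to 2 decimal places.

Nominal GDP 2017 = 21.47·693 + 9.60·1073 + 16.61·415 = 32072.66.
Real GDP 2017 (at 2012 prices) = 14.40·693 + 5.27·1073 + 17.37·415 = 22842.46.
Deflator = Nominal/Real × 100 = 32072.66/22842.46 × 100 = 140.408.

140.41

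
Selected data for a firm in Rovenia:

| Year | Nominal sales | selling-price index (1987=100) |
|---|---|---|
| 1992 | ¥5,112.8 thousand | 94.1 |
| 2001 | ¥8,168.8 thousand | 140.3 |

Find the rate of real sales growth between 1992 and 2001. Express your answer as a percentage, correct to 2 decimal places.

7.16%

Deflate each year: 1992 → 5112.8/0.941 = 5433.37; 2001 → 8168.8/1.403 = 5822.38.
So real sales changed by 5822.38/5433.37 − 1 = 0.0716, i.e. 7.16%.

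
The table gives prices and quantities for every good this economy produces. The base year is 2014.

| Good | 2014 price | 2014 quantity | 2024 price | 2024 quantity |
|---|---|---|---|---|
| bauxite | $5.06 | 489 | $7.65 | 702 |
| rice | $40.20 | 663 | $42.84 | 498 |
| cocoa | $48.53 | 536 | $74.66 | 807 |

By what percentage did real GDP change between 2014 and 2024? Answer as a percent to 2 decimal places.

13.78%

Real GDP 2014 = Nominal GDP 2014 = 5.06·489 + 40.20·663 + 48.53·536 = 55139.02.
Real GDP 2024 (at 2014 prices) = 5.06·702 + 40.20·498 + 48.53·807 = 62735.43.
Real growth = 62735.43/55139.02 − 1 = 0.1378.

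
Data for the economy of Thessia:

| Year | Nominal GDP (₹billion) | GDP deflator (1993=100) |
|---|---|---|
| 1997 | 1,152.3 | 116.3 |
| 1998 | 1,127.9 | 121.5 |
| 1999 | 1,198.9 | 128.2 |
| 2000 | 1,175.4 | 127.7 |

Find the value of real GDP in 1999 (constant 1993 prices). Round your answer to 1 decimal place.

Real GDP 1999 = 1198.9 / 1.282 = 935.18.

₹935.2 billion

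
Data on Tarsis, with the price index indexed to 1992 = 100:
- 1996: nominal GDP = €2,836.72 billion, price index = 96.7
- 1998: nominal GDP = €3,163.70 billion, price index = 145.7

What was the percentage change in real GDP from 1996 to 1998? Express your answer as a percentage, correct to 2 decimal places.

-25.98%

Deflate each year: 1996 → 2836.72/0.967 = 2933.53; 1998 → 3163.70/1.457 = 2171.38.
So real GDP changed by 2171.38/2933.53 − 1 = -0.2598, i.e. -25.98%.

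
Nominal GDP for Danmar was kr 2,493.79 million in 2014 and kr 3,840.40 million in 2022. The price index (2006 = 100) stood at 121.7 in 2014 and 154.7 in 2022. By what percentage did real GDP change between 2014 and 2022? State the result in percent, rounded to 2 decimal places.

21.15%

Deflate each year: 2014 → 2493.79/1.217 = 2049.13; 2022 → 3840.40/1.547 = 2482.48.
So real GDP changed by 2482.48/2049.13 − 1 = 0.2115, i.e. 21.15%.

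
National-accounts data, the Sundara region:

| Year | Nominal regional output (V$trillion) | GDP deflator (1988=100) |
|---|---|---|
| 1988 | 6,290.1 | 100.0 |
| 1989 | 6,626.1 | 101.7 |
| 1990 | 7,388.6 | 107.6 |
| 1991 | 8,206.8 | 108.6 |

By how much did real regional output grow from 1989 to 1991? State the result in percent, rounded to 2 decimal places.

Real regional output 1989 = 6626.1/1.017 = 6515.34.
Real regional output 1991 = 8206.8/1.086 = 7556.91.
Change = 7556.91/6515.34 − 1 = 0.1599.

15.99%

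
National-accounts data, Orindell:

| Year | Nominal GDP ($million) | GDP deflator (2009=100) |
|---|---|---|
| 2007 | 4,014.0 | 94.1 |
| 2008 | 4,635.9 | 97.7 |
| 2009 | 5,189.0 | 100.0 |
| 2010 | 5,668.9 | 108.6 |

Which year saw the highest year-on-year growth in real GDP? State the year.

2008: real = 4635.9/0.977 = 4745.04; growth vs 2007 (4265.67) = 11.24%.
2009: real = 5189.0/1.000 = 5189.00; growth vs 2008 (4745.04) = 9.36%.
2010: real = 5668.9/1.086 = 5219.98; growth vs 2009 (5189.00) = 0.60%.

2008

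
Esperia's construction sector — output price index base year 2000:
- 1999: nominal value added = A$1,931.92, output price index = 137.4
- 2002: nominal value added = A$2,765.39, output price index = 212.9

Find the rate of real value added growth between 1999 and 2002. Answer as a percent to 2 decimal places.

Real value added 1999 = 1931.92 / 1.374 = 1406.06.
Real value added 2002 = 2765.39 / 2.129 = 1298.91.
Real growth = 1298.91 / 1406.06 − 1 = -0.0762.

-7.62%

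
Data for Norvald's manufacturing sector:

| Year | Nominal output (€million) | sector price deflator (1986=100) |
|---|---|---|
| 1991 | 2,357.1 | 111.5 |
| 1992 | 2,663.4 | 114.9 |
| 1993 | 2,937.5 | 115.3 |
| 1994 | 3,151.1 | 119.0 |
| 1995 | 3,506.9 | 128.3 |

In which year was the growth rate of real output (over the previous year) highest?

1992: real = 2663.4/1.149 = 2318.02; growth vs 1991 (2113.99) = 9.65%.
1993: real = 2937.5/1.153 = 2547.70; growth vs 1992 (2318.02) = 9.91%.
1994: real = 3151.1/1.190 = 2647.98; growth vs 1993 (2547.70) = 3.94%.
1995: real = 3506.9/1.283 = 2733.36; growth vs 1994 (2647.98) = 3.22%.

1993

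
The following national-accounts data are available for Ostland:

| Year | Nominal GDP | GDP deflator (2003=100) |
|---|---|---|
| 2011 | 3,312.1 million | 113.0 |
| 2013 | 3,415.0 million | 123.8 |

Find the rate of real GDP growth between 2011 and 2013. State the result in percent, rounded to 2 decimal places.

Real GDP 2011 = 3312.1 / 1.130 = 2931.06.
Real GDP 2013 = 3415.0 / 1.238 = 2758.48.
Real growth = 2758.48 / 2931.06 − 1 = -0.0589.

-5.89%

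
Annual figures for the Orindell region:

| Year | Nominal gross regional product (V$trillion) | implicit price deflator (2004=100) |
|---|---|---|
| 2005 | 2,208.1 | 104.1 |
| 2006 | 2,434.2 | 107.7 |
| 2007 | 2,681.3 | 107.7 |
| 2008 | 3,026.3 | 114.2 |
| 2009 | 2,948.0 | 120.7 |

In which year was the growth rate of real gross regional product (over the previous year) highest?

2007

2006: real = 2434.2/1.077 = 2260.17; growth vs 2005 (2121.13) = 6.55%.
2007: real = 2681.3/1.077 = 2489.60; growth vs 2006 (2260.17) = 10.15%.
2008: real = 3026.3/1.142 = 2650.00; growth vs 2007 (2489.60) = 6.44%.
2009: real = 2948.0/1.207 = 2442.42; growth vs 2008 (2650.00) = -7.83%.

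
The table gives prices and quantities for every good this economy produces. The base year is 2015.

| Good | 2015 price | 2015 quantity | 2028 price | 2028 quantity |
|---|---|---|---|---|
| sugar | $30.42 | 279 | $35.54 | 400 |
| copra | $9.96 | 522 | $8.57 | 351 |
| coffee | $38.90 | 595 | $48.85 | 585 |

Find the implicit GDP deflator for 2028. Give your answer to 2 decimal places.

Nominal GDP 2028 = 35.54·400 + 8.57·351 + 48.85·585 = 45801.32.
Real GDP 2028 (at 2015 prices) = 30.42·400 + 9.96·351 + 38.90·585 = 38420.46.
Deflator = Nominal/Real × 100 = 45801.32/38420.46 × 100 = 119.211.

119.21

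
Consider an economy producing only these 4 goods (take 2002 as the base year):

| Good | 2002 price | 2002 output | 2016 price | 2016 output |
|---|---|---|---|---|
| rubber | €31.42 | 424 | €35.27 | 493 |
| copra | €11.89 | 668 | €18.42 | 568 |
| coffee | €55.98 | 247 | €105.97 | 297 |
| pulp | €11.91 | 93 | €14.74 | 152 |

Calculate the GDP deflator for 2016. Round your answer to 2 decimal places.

Nominal GDP 2016 = 35.27·493 + 18.42·568 + 105.97·297 + 14.74·152 = 61564.24.
Real GDP 2016 (at 2002 prices) = 31.42·493 + 11.89·568 + 55.98·297 + 11.91·152 = 40679.96.
Deflator = Nominal/Real × 100 = 61564.24/40679.96 × 100 = 151.338.

151.34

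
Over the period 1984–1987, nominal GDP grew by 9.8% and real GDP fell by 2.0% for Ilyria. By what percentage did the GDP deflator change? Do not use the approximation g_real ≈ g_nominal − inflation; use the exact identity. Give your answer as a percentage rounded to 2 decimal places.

(1 + g_nom) = (1 + g_real)(1 + π), so π = 1.0980 / 0.9800 − 1 = 0.12041.

12.04%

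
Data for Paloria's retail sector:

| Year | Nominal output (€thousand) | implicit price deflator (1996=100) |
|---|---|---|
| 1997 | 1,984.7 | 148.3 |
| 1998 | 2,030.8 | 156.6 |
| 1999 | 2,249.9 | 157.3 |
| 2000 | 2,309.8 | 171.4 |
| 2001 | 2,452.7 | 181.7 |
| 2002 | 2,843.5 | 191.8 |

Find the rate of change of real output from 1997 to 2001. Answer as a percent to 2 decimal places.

0.86%

Real output 1997 = 1984.7/1.483 = 1338.30.
Real output 2001 = 2452.7/1.817 = 1349.86.
Change = 1349.86/1338.30 − 1 = 0.0086.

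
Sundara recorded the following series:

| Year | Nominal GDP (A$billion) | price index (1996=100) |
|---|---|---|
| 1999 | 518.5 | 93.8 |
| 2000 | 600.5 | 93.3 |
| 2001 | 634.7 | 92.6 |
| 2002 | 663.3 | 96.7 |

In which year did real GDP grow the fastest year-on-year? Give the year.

2000

2000: real = 600.5/0.933 = 643.62; growth vs 1999 (552.77) = 16.44%.
2001: real = 634.7/0.926 = 685.42; growth vs 2000 (643.62) = 6.49%.
2002: real = 663.3/0.967 = 685.94; growth vs 2001 (685.42) = 0.08%.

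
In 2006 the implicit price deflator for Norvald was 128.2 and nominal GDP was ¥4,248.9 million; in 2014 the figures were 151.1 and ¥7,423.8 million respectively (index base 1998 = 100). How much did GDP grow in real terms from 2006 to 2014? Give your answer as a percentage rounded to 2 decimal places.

Deflate each year: 2006 → 4248.9/1.282 = 3314.27; 2014 → 7423.8/1.511 = 4913.17.
So real GDP changed by 4913.17/3314.27 − 1 = 0.4824, i.e. 48.24%.

48.24%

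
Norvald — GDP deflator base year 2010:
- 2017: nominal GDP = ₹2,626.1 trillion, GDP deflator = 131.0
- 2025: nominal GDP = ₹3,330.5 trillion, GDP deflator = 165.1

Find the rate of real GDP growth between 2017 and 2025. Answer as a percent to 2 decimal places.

Real GDP 2017 = 2626.1 / 1.310 = 2004.66.
Real GDP 2025 = 3330.5 / 1.651 = 2017.26.
Real growth = 2017.26 / 2004.66 − 1 = 0.0063.

0.63%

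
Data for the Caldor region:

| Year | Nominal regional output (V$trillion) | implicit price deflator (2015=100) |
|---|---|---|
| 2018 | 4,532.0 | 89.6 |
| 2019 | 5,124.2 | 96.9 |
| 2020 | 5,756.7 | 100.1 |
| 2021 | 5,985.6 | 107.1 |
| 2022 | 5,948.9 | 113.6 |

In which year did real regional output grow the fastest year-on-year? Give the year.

2019: real = 5124.2/0.969 = 5288.13; growth vs 2018 (5058.04) = 4.55%.
2020: real = 5756.7/1.001 = 5750.95; growth vs 2019 (5288.13) = 8.75%.
2021: real = 5985.6/1.071 = 5588.80; growth vs 2020 (5750.95) = -2.82%.
2022: real = 5948.9/1.136 = 5236.71; growth vs 2021 (5588.80) = -6.30%.

2020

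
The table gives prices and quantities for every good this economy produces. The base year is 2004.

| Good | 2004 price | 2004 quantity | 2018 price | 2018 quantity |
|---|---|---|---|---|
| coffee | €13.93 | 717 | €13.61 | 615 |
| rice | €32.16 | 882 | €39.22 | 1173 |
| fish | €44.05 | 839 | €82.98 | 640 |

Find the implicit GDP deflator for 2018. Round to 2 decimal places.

Nominal GDP 2018 = 13.61·615 + 39.22·1173 + 82.98·640 = 107482.41.
Real GDP 2018 (at 2004 prices) = 13.93·615 + 32.16·1173 + 44.05·640 = 74482.63.
Deflator = Nominal/Real × 100 = 107482.41/74482.63 × 100 = 144.305.

144.31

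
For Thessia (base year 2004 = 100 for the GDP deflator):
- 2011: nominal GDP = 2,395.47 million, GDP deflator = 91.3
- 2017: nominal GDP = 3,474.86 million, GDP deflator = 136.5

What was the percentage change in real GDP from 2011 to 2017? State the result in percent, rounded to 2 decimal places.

Real GDP 2011 = 2395.47 / 0.913 = 2623.73.
Real GDP 2017 = 3474.86 / 1.365 = 2545.68.
Real growth = 2545.68 / 2623.73 − 1 = -0.0297.

-2.97%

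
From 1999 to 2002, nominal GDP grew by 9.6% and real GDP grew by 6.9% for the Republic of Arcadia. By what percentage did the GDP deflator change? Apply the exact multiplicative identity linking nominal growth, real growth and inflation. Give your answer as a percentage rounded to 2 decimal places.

(1 + g_nom) = (1 + g_real)(1 + π), so π = 1.0960 / 1.0690 − 1 = 0.02526.

2.53%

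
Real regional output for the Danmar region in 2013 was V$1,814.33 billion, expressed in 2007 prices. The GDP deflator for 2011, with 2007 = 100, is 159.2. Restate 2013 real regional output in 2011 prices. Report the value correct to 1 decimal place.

V$2,888.4 billion

Real regional output in 2011 prices = Real regional output in 2007 prices × (P_2011/P_2007) = 1814.33 × 1.592 = 2888.41.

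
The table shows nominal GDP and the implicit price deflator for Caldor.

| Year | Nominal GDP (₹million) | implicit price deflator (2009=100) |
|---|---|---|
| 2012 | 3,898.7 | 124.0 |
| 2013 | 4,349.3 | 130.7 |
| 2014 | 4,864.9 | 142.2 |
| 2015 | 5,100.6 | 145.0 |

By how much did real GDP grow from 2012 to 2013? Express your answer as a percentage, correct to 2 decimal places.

Real GDP 2012 = 3898.7/1.240 = 3144.11.
Real GDP 2013 = 4349.3/1.307 = 3327.70.
Change = 3327.70/3144.11 − 1 = 0.0584.

5.84%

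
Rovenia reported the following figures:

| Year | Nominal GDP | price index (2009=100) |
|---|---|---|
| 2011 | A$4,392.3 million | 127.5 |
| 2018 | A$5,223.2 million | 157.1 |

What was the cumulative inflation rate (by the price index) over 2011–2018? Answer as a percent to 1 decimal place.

23.2%

Price-level change = 157.1 / 127.5 − 1 = 0.2322.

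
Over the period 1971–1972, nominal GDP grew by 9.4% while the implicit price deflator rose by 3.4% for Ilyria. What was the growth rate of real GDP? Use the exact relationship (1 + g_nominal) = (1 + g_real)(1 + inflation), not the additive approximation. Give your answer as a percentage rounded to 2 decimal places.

(1 + g_nom) = (1 + g_real)(1 + π), so g_real = 1.0940 / 1.0340 − 1 = 0.05803.

5.80%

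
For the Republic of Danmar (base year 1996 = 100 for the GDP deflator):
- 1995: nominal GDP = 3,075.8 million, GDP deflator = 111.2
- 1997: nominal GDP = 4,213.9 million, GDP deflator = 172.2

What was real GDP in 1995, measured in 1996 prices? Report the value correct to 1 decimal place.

2,766.0 million

Real GDP = Nominal / (GDP deflator/100) = 3075.8 / 1.112 = 2766.01.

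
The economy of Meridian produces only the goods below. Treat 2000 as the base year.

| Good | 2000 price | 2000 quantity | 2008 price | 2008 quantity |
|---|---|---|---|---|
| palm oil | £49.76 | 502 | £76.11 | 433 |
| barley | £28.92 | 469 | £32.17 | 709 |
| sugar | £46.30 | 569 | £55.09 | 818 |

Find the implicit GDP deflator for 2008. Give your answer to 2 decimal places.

126.15

Nominal GDP 2008 = 76.11·433 + 32.17·709 + 55.09·818 = 100827.78.
Real GDP 2008 (at 2000 prices) = 49.76·433 + 28.92·709 + 46.30·818 = 79923.76.
Deflator = Nominal/Real × 100 = 100827.78/79923.76 × 100 = 126.155.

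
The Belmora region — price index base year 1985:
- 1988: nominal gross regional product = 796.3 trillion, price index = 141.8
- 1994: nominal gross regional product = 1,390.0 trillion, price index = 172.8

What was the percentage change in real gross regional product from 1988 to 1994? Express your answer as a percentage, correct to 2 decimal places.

Real gross regional product 1988 = 796.3 / 1.418 = 561.57.
Real gross regional product 1994 = 1390.0 / 1.728 = 804.40.
Real growth = 804.40 / 561.57 − 1 = 0.4324.

43.24%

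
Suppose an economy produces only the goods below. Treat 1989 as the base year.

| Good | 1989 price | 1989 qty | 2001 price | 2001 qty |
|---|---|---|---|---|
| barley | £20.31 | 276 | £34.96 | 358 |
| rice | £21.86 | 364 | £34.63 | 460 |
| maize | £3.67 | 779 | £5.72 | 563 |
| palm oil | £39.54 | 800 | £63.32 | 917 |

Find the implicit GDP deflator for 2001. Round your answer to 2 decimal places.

161.24

Nominal GDP 2001 = 34.96·358 + 34.63·460 + 5.72·563 + 63.32·917 = 89730.28.
Real GDP 2001 (at 1989 prices) = 20.31·358 + 21.86·460 + 3.67·563 + 39.54·917 = 55650.97.
Deflator = Nominal/Real × 100 = 89730.28/55650.97 × 100 = 161.238.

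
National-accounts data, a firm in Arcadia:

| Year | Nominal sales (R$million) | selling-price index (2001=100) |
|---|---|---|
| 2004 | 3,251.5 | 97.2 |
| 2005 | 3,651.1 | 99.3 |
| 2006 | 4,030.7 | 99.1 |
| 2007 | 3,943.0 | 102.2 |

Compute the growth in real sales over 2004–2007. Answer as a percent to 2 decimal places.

15.33%

Real sales 2004 = 3251.5/0.972 = 3345.16.
Real sales 2007 = 3943.0/1.022 = 3858.12.
Change = 3858.12/3345.16 − 1 = 0.1533.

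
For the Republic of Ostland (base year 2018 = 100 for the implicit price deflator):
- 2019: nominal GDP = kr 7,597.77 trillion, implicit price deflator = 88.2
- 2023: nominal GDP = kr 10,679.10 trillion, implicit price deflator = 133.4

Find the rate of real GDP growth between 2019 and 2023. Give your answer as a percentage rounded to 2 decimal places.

Real GDP 2019 = 7597.77 / 0.882 = 8614.25.
Real GDP 2023 = 10679.10 / 1.334 = 8005.32.
Real growth = 8005.32 / 8614.25 − 1 = -0.0707.

-7.07%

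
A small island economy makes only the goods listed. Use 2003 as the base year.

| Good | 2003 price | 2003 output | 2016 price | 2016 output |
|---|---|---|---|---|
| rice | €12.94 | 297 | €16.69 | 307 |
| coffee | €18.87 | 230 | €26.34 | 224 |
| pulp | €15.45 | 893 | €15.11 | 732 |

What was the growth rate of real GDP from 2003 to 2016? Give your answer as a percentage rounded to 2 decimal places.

Real GDP 2003 = Nominal GDP 2003 = 12.94·297 + 18.87·230 + 15.45·893 = 21980.13.
Real GDP 2016 (at 2003 prices) = 12.94·307 + 18.87·224 + 15.45·732 = 19508.86.
Real growth = 19508.86/21980.13 − 1 = -0.1124.

-11.24%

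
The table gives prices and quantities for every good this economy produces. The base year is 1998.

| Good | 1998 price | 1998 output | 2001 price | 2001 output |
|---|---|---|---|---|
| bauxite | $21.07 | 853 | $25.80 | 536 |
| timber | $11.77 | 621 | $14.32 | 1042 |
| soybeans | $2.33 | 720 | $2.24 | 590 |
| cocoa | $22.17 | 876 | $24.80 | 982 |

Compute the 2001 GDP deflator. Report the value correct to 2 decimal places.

Nominal GDP 2001 = 25.80·536 + 14.32·1042 + 2.24·590 + 24.80·982 = 54425.44.
Real GDP 2001 (at 1998 prices) = 21.07·536 + 11.77·1042 + 2.33·590 + 22.17·982 = 46703.50.
Deflator = Nominal/Real × 100 = 54425.44/46703.50 × 100 = 116.534.

116.53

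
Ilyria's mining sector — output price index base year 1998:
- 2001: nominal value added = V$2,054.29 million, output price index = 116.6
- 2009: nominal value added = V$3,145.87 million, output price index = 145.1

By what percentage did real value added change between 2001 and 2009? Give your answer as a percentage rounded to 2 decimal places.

Deflate each year: 2001 → 2054.29/1.166 = 1761.83; 2009 → 3145.87/1.451 = 2168.07.
So real value added changed by 2168.07/1761.83 − 1 = 0.2306, i.e. 23.06%.

23.06%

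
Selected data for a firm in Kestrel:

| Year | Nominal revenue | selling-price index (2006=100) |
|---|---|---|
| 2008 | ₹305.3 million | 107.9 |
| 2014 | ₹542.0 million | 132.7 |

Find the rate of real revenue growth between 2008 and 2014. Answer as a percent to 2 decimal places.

Deflate each year: 2008 → 305.3/1.079 = 282.95; 2014 → 542.0/1.327 = 408.44.
So real revenue changed by 408.44/282.95 − 1 = 0.4435, i.e. 44.35%.

44.35%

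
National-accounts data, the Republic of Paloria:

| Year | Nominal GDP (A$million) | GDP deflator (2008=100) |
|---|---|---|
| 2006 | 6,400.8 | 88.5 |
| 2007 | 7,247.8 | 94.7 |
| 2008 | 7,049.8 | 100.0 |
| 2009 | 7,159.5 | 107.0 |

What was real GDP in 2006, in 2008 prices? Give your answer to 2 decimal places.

A$7,232.54 million

Real GDP 2006 = 6400.8 / 0.885 = 7232.54.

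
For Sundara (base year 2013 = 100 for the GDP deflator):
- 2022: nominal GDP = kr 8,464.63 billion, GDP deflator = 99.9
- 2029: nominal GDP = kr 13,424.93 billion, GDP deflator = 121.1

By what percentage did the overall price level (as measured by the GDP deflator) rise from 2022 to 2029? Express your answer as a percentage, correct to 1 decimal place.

Price-level change = 121.1 / 99.9 − 1 = 0.2122.

21.2%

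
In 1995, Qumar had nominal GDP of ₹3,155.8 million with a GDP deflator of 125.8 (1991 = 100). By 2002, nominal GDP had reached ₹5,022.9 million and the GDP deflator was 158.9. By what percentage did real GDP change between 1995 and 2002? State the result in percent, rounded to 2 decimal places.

26.01%

Deflate each year: 1995 → 3155.8/1.258 = 2508.59; 2002 → 5022.9/1.589 = 3161.04.
So real GDP changed by 3161.04/2508.59 − 1 = 0.2601, i.e. 26.01%.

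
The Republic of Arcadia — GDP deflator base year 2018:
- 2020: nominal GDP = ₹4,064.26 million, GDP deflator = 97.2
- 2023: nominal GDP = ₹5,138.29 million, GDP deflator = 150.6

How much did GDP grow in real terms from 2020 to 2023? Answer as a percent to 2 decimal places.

-18.40%

Deflate each year: 2020 → 4064.26/0.972 = 4181.34; 2023 → 5138.29/1.506 = 3411.88.
So real GDP changed by 3411.88/4181.34 − 1 = -0.1840, i.e. -18.40%.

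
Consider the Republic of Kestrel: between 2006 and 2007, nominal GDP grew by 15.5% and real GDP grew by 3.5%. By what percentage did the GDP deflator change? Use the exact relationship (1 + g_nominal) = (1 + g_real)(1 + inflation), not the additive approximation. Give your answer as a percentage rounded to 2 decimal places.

(1 + g_nom) = (1 + g_real)(1 + π), so π = 1.1550 / 1.0350 − 1 = 0.11594.

11.59%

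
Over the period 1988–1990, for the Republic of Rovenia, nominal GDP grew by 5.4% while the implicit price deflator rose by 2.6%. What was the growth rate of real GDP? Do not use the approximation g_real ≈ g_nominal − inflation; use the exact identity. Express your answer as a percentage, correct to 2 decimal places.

2.73%

(1 + g_nom) = (1 + g_real)(1 + π), so g_real = 1.0540 / 1.0260 − 1 = 0.02729.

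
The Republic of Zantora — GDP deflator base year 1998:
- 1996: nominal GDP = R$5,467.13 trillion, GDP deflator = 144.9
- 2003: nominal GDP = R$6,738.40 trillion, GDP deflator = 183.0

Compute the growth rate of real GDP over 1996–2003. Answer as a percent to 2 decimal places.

Real GDP 1996 = 5467.13 / 1.449 = 3773.04.
Real GDP 2003 = 6738.40 / 1.830 = 3682.19.
Real growth = 3682.19 / 3773.04 − 1 = -0.0241.

-2.41%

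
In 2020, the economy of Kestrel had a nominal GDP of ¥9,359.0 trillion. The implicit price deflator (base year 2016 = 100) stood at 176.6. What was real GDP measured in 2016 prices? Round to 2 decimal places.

¥5,299.55 trillion

Real GDP = Nominal / (implicit price deflator/100) = 9359.0 / 1.766 = 5299.55.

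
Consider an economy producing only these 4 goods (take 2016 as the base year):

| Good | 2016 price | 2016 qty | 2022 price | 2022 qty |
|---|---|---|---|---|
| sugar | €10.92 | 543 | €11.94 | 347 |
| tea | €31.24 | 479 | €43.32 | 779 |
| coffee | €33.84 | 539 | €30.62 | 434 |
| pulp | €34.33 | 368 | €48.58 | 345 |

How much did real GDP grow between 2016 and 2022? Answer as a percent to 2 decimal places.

5.58%

Real GDP 2016 = Nominal GDP 2016 = 10.92·543 + 31.24·479 + 33.84·539 + 34.33·368 = 51766.72.
Real GDP 2022 (at 2016 prices) = 10.92·347 + 31.24·779 + 33.84·434 + 34.33·345 = 54655.61.
Real growth = 54655.61/51766.72 − 1 = 0.0558.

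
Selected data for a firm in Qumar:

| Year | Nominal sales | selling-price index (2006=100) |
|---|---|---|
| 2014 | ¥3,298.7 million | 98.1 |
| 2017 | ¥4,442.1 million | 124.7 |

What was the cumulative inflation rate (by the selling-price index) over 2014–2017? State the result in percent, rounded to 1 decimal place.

27.1%

Price-level change = 124.7 / 98.1 − 1 = 0.2712.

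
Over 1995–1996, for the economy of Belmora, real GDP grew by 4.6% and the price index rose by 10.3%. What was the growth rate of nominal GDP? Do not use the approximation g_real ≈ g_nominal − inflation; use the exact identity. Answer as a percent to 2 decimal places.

(1 + g_nom) = (1 + g_real)(1 + π) = 1.0460 × 1.1030 = 1.15374.

15.37%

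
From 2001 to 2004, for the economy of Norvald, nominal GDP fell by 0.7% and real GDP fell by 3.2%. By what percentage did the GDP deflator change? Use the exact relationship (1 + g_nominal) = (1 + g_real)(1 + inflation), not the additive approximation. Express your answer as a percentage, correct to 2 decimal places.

(1 + g_nom) = (1 + g_real)(1 + π), so π = 0.9930 / 0.9680 − 1 = 0.02583.

2.58%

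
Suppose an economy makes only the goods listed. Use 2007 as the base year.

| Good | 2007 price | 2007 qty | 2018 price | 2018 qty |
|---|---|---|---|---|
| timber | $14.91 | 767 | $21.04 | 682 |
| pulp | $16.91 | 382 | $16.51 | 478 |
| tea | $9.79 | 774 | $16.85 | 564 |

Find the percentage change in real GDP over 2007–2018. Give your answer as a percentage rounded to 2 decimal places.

Real GDP 2007 = Nominal GDP 2007 = 14.91·767 + 16.91·382 + 9.79·774 = 25473.05.
Real GDP 2018 (at 2007 prices) = 14.91·682 + 16.91·478 + 9.79·564 = 23773.16.
Real growth = 23773.16/25473.05 − 1 = -0.0667.

-6.67%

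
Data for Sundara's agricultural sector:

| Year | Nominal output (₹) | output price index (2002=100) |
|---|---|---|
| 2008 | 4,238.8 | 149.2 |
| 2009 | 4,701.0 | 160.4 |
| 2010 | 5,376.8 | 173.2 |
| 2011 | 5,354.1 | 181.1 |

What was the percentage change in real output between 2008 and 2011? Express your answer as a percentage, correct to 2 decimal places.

Real output 2008 = 4238.8/1.492 = 2841.02.
Real output 2011 = 5354.1/1.811 = 2956.43.
Change = 2956.43/2841.02 − 1 = 0.0406.

4.06%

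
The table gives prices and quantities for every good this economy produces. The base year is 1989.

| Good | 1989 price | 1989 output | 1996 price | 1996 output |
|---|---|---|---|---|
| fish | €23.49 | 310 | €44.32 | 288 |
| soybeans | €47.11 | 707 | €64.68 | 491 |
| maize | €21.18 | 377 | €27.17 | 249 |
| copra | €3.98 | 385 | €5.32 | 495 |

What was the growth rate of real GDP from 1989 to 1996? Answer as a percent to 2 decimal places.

Real GDP 1989 = Nominal GDP 1989 = 23.49·310 + 47.11·707 + 21.18·377 + 3.98·385 = 50105.83.
Real GDP 1996 (at 1989 prices) = 23.49·288 + 47.11·491 + 21.18·249 + 3.98·495 = 37140.05.
Real growth = 37140.05/50105.83 − 1 = -0.2588.

-25.88%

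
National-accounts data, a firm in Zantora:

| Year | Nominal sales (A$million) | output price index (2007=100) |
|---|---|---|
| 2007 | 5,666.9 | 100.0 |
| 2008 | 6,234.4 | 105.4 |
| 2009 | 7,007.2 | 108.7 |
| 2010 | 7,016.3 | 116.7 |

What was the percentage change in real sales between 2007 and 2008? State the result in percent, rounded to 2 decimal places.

Real sales 2007 = 5666.9/1.000 = 5666.90.
Real sales 2008 = 6234.4/1.054 = 5914.99.
Change = 5914.99/5666.90 − 1 = 0.0438.

4.38%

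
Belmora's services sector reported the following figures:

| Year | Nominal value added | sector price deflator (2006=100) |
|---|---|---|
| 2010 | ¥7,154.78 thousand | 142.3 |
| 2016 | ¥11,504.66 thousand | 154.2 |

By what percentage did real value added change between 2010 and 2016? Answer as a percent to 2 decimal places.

48.39%

Real value added 2010 = 7154.78 / 1.423 = 5027.96.
Real value added 2016 = 11504.66 / 1.542 = 7460.87.
Real growth = 7460.87 / 5027.96 − 1 = 0.4839.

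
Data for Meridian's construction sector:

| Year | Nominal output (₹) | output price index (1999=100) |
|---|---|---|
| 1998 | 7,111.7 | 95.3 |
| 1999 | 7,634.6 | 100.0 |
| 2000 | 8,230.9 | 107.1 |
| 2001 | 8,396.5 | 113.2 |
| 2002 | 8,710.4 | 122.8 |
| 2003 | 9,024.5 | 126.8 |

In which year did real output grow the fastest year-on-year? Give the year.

1999

1999: real = 7634.6/1.000 = 7634.60; growth vs 1998 (7462.43) = 2.31%.
2000: real = 8230.9/1.071 = 7685.25; growth vs 1999 (7634.60) = 0.66%.
2001: real = 8396.5/1.132 = 7417.40; growth vs 2000 (7685.25) = -3.49%.
2002: real = 8710.4/1.228 = 7093.16; growth vs 2001 (7417.40) = -4.37%.
2003: real = 9024.5/1.268 = 7117.11; growth vs 2002 (7093.16) = 0.34%.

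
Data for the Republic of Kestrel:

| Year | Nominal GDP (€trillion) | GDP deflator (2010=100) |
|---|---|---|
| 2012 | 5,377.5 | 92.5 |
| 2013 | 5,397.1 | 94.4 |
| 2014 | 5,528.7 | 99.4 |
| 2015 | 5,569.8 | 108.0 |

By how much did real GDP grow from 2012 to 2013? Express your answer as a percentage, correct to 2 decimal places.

Real GDP 2012 = 5377.5/0.925 = 5813.51.
Real GDP 2013 = 5397.1/0.944 = 5717.27.
Change = 5717.27/5813.51 − 1 = -0.0166.

-1.66%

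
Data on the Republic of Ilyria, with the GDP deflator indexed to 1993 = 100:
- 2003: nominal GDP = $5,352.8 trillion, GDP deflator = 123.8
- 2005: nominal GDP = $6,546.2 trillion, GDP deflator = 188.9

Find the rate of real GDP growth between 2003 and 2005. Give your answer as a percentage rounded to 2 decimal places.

Deflate each year: 2003 → 5352.8/1.238 = 4323.75; 2005 → 6546.2/1.889 = 3465.43.
So real GDP changed by 3465.43/4323.75 − 1 = -0.1985, i.e. -19.85%.

-19.85%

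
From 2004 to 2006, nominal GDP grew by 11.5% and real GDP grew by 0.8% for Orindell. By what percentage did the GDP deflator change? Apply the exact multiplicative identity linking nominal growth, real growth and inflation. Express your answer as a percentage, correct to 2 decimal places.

10.62%

(1 + g_nom) = (1 + g_real)(1 + π), so π = 1.1150 / 1.0080 − 1 = 0.10615.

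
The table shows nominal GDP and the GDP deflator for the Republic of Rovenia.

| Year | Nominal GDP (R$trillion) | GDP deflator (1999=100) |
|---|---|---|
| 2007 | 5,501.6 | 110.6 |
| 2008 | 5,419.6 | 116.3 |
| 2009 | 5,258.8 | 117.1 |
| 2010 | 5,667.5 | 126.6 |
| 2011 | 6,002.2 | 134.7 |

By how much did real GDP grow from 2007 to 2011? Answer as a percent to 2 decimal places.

Real GDP 2007 = 5501.6/1.106 = 4974.32.
Real GDP 2011 = 6002.2/1.347 = 4455.98.
Change = 4455.98/4974.32 − 1 = -0.1042.

-10.42%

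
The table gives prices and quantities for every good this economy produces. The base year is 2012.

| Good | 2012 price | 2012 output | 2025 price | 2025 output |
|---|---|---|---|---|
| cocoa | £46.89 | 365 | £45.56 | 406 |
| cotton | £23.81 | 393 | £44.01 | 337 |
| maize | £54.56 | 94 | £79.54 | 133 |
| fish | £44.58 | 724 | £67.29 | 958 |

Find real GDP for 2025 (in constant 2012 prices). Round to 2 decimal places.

£77025.43

Real GDP 2025 = Σ (p_2012 × q_2025) = 46.89·406 + 23.81·337 + 54.56·133 + 44.58·958 = 77025.43.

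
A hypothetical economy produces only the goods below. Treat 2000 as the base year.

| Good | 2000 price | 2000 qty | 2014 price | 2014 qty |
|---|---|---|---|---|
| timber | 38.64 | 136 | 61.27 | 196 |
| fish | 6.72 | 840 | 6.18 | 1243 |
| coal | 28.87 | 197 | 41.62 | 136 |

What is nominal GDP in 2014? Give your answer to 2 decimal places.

25350.98

Nominal GDP 2014 = Σ (p_2014 × q_2014) = 61.27·196 + 6.18·1243 + 41.62·136 = 25350.98.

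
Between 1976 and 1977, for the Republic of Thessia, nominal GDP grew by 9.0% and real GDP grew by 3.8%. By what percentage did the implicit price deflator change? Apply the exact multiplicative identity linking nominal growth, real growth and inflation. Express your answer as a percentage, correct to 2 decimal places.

(1 + g_nom) = (1 + g_real)(1 + π), so π = 1.0900 / 1.0380 − 1 = 0.05010.

5.01%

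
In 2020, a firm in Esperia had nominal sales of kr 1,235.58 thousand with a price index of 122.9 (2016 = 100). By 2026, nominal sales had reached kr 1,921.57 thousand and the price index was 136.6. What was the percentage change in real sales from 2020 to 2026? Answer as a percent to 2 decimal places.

39.92%

Deflate each year: 2020 → 1235.58/1.229 = 1005.35; 2026 → 1921.57/1.366 = 1406.71.
So real sales changed by 1406.71/1005.35 − 1 = 0.3992, i.e. 39.92%.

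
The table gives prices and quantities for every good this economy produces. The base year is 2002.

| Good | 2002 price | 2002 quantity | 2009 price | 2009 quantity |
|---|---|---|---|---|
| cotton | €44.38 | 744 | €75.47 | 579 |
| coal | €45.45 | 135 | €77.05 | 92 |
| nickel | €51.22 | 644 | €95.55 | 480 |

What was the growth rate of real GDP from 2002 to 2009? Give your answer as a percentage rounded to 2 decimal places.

-24.50%

Real GDP 2002 = Nominal GDP 2002 = 44.38·744 + 45.45·135 + 51.22·644 = 72140.15.
Real GDP 2009 (at 2002 prices) = 44.38·579 + 45.45·92 + 51.22·480 = 54463.02.
Real growth = 54463.02/72140.15 − 1 = -0.2450.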